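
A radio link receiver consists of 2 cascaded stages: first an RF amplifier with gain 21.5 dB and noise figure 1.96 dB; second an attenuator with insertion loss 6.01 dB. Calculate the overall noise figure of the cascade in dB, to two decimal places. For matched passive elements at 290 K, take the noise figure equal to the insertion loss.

2.02 dB

Convert to linear (a loss of L dB is a gain of −L dB): F_i = 10^(NF_i/10), G_i = 10^(G_i,dB/10)
  Stage 1: F_1 = 10^(1.96/10) = 1.570, G_1 = 10^(21.5/10) = 141.3
  Stage 2: F_2 = 10^(6.01/10) = 3.990, G_2 = 10^(−6.01/10) = 0.2506
Friis cascade:
  F = 1.570 + (3.990 − 1)/141.3 = 1.592
NF = 10 log₁₀(1.592) = 2.02 dB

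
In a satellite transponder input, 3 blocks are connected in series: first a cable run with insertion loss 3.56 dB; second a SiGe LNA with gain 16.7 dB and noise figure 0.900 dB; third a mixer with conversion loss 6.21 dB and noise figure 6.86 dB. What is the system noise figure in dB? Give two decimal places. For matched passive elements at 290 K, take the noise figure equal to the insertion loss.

4.74 dB

Convert to linear (a loss of L dB is a gain of −L dB): F_i = 10^(NF_i/10), G_i = 10^(G_i,dB/10)
  Stage 1: F_1 = 10^(3.56/10) = 2.270, G_1 = 10^(−3.56/10) = 0.4406
  Stage 2: F_2 = 10^(0.900/10) = 1.230, G_2 = 10^(16.7/10) = 46.77
  Stage 3: F_3 = 10^(6.86/10) = 4.853, G_3 = 10^(−6.21/10) = 0.2393
Friis cascade:
  F = 2.270 + (1.230 − 1)/0.4406 + (4.853 − 1)/20.61 = 2.980
NF = 10 log₁₀(2.980) = 4.74 dB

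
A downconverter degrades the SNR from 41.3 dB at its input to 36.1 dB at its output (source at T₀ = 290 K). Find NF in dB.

5.2 dB

NF (dB) = SNR_in(dB) − SNR_out(dB) when the source is at T₀
NF = 41.3 − 36.1 = 5.2 dB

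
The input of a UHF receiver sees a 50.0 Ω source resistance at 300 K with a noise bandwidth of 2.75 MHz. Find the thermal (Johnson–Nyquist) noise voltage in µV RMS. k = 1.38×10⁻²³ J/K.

1.51 µV

V_n = √(4kTRB)
4kTRB = 4 × 1.38×10⁻²³ × 300 × 5.00×10¹ × 2.75×10⁶ = 2.28×10⁻¹² V²
V_n = √(2.28×10⁻¹²) = 1.51×10⁻⁶ V = 1.51 µV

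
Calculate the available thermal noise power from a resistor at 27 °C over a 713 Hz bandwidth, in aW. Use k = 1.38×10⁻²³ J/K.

2.95 aW

T = 27 °C + 273.15 = 300.15 K
P_n = kTB = 1.38×10⁻²³ × 300.15 × 7.13×10² = 2.95×10⁻¹⁸ W = 2.95 aW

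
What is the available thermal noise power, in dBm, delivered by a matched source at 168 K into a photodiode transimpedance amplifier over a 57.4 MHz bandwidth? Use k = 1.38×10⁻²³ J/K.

−98.8 dBm

P_n = kTB = 1.38×10⁻²³ × 168 × 5.74×10⁷ = 1.33×10⁻¹³ W
In dBm: 10 log₁₀(1.33×10⁻¹³ / 10⁻³) = −98.8 dBm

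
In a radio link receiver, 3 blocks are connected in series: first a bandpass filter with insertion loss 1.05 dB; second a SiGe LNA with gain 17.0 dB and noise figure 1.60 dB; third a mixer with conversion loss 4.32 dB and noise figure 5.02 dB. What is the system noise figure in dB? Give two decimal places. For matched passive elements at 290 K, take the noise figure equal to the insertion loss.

Convert to linear (a loss of L dB is a gain of −L dB): F_i = 10^(NF_i/10), G_i = 10^(G_i,dB/10)
  Stage 1: F_1 = 10^(1.05/10) = 1.274, G_1 = 10^(−1.05/10) = 0.7852
  Stage 2: F_2 = 10^(1.60/10) = 1.445, G_2 = 10^(17.0/10) = 50.12
  Stage 3: F_3 = 10^(5.02/10) = 3.177, G_3 = 10^(−4.32/10) = 0.3698
Friis cascade:
  F = 1.274 + (1.445 − 1)/0.7852 + (3.177 − 1)/39.36 = 1.896
NF = 10 log₁₀(1.896) = 2.78 dB

2.78 dB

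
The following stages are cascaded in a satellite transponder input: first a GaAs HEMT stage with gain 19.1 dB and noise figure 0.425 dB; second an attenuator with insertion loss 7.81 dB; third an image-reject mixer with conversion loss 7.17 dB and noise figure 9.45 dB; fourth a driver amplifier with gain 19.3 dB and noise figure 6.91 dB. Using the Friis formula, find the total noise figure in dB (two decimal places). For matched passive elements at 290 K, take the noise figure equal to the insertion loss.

Convert to linear (a loss of L dB is a gain of −L dB): F_i = 10^(NF_i/10), G_i = 10^(G_i,dB/10)
  Stage 1: F_1 = 10^(0.425/10) = 1.103, G_1 = 10^(19.1/10) = 81.28
  Stage 2: F_2 = 10^(7.81/10) = 6.039, G_2 = 10^(−7.81/10) = 0.1656
  Stage 3: F_3 = 10^(9.45/10) = 8.810, G_3 = 10^(−7.17/10) = 0.1919
  Stage 4: F_4 = 10^(6.91/10) = 4.909, G_4 = 10^(19.3/10) = 85.11
Friis cascade:
  F = 1.103 + (6.039 − 1)/81.28 + (8.810 − 1)/13.46 + (4.909 − 1)/2.582 = 3.259
NF = 10 log₁₀(3.259) = 5.13 dB

5.13 dB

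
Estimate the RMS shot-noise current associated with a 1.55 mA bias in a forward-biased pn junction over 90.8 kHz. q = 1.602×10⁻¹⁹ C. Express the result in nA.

6.72 nA

I_n = √(2qI·B)
2qI·B = 2 × 1.602×10⁻¹⁹ × 1.55×10⁻³ × 9.08×10⁴ = 4.51×10⁻¹⁷ A²
I_n = √(4.51×10⁻¹⁷) = 6.72×10⁻⁹ A = 6.72 nA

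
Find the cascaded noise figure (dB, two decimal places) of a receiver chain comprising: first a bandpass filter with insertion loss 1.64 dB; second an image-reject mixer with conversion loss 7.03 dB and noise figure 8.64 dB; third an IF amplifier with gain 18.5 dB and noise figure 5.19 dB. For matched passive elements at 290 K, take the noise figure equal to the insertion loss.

Convert to linear (a loss of L dB is a gain of −L dB): F_i = 10^(NF_i/10), G_i = 10^(G_i,dB/10)
  Stage 1: F_1 = 10^(1.64/10) = 1.459, G_1 = 10^(−1.64/10) = 0.6855
  Stage 2: F_2 = 10^(8.64/10) = 7.311, G_2 = 10^(−7.03/10) = 0.1982
  Stage 3: F_3 = 10^(5.19/10) = 3.304, G_3 = 10^(18.5/10) = 70.79
Friis cascade:
  F = 1.459 + (7.311 − 1)/0.6855 + (3.304 − 1)/0.1358 = 27.63
NF = 10 log₁₀(27.63) = 14.41 dB

14.41 dB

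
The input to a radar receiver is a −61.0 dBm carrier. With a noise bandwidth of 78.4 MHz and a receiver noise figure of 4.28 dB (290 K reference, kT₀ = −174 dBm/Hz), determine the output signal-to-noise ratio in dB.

Noise floor: N = −174 + 10 log₁₀(B) + NF
10 log₁₀(7.84×10⁷) = 78.94 dB
N = −174 + 78.94 + 4.28 = −90.78 dBm
SNR = P_sig − N = −61.0 − (−90.78) = 29.78 dB → 29.8 dB

29.8 dB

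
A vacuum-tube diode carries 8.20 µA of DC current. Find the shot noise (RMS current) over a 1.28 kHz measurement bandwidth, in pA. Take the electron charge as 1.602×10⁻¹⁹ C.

I_n = √(2qI·B)
2qI·B = 2 × 1.602×10⁻¹⁹ × 8.20×10⁻⁶ × 1.28×10³ = 3.36×10⁻²¹ A²
I_n = √(3.36×10⁻²¹) = 5.80×10⁻¹¹ A = 58.0 pA

58.0 pA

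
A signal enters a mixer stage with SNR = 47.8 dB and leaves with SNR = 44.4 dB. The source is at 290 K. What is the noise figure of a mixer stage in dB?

3.4 dB

NF (dB) = SNR_in(dB) − SNR_out(dB) when the source is at T₀
NF = 47.8 − 44.4 = 3.4 dB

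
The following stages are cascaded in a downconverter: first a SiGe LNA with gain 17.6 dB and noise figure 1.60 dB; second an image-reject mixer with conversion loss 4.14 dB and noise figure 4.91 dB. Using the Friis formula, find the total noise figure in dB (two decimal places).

Convert to linear (a loss of L dB is a gain of −L dB): F_i = 10^(NF_i/10), G_i = 10^(G_i,dB/10)
  Stage 1: F_1 = 10^(1.60/10) = 1.445, G_1 = 10^(17.6/10) = 57.54
  Stage 2: F_2 = 10^(4.91/10) = 3.097, G_2 = 10^(−4.14/10) = 0.3855
Friis cascade:
  F = 1.445 + (3.097 − 1)/57.54 = 1.482
NF = 10 log₁₀(1.482) = 1.71 dB

1.71 dB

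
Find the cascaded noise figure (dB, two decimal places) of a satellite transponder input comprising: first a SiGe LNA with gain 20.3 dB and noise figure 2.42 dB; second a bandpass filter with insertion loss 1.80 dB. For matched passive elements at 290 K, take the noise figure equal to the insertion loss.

Convert to linear (a loss of L dB is a gain of −L dB): F_i = 10^(NF_i/10), G_i = 10^(G_i,dB/10)
  Stage 1: F_1 = 10^(2.42/10) = 1.746, G_1 = 10^(20.3/10) = 107.2
  Stage 2: F_2 = 10^(1.80/10) = 1.514, G_2 = 10^(−1.80/10) = 0.6607
Friis cascade:
  F = 1.746 + (1.514 − 1)/107.2 = 1.751
NF = 10 log₁₀(1.751) = 2.43 dB

2.43 dB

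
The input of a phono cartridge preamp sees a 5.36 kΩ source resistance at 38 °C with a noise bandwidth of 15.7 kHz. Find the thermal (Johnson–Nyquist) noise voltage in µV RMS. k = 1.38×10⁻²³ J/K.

1.20 µV

T = 38 °C + 273.15 = 311.15 K
V_n = √(4kTRB)
4kTRB = 4 × 1.38×10⁻²³ × 311.15 × 5.36×10³ × 1.57×10⁴ = 1.45×10⁻¹² V²
V_n = √(1.45×10⁻¹²) = 1.20×10⁻⁶ V = 1.20 µV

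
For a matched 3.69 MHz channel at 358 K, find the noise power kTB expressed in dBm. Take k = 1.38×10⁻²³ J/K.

−107.4 dBm

P_n = kTB = 1.38×10⁻²³ × 358 × 3.69×10⁶ = 1.82×10⁻¹⁴ W
In dBm: 10 log₁₀(1.82×10⁻¹⁴ / 10⁻³) = −107.4 dBm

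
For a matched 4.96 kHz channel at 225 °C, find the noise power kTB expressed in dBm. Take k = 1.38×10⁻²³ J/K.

−134.7 dBm

T = 225 °C + 273.15 = 498.15 K
P_n = kTB = 1.38×10⁻²³ × 498.15 × 4.96×10³ = 3.41×10⁻¹⁷ W
In dBm: 10 log₁₀(3.41×10⁻¹⁷ / 10⁻³) = −134.7 dBm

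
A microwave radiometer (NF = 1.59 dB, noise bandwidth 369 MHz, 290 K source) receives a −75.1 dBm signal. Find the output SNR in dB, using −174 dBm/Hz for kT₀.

Noise floor: N = −174 + 10 log₁₀(B) + NF
10 log₁₀(3.69×10⁸) = 85.67 dB
N = −174 + 85.67 + 1.59 = −86.74 dBm
SNR = P_sig − N = −75.1 − (−86.74) = 11.64 dB → 11.6 dB

11.6 dB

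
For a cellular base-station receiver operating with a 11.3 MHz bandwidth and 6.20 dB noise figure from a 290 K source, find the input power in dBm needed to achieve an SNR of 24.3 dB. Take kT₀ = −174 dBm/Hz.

Sensitivity = −174 + 10 log₁₀(B) + NF + SNR_min
= −174 + 70.53 + 6.20 + 24.3
= −72.97 dBm → −73.0 dBm

−73.0 dBm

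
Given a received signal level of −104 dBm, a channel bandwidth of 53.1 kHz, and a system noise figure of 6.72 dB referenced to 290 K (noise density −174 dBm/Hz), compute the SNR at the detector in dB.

Noise floor: N = −174 + 10 log₁₀(B) + NF
10 log₁₀(5.31×10⁴) = 47.25 dB
N = −174 + 47.25 + 6.72 = −120.03 dBm
SNR = P_sig − N = −104 − (−120.03) = 16.03 dB → 16.0 dB

16.0 dB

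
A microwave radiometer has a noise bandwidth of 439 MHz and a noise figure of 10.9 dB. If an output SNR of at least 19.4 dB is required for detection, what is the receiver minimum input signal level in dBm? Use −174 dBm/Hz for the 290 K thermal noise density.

−57.3 dBm

Sensitivity = −174 + 10 log₁₀(B) + NF + SNR_min
= −174 + 86.42 + 10.9 + 19.4
= −57.28 dBm → −57.3 dBm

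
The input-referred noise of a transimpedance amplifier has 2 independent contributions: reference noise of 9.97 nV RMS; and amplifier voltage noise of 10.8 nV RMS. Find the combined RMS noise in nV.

Uncorrelated sources add in power (mean-square): V_tot = √(ΣV_i²)
V_tot = √[(9.97×10⁻⁹)² + (1.08×10⁻⁸)²] = 1.47×10⁻⁸ V = 14.7 nV

14.7 nV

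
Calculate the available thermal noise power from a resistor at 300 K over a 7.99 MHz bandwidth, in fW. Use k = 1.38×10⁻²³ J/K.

P_n = kTB = 1.38×10⁻²³ × 300 × 7.99×10⁶ = 3.31×10⁻¹⁴ W = 33.1 fW

33.1 fW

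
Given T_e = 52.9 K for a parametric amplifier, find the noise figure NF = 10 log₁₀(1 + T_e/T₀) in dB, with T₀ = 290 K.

0.728 dB

F = 1 + T_e/T₀ = 1 + 52.9/290 = 1.18241
NF = 10 log₁₀(1.18241) = 0.728 dB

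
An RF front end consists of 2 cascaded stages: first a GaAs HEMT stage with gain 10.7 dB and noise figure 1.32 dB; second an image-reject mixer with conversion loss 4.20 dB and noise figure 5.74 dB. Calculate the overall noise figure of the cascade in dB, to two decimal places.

Convert to linear (a loss of L dB is a gain of −L dB): F_i = 10^(NF_i/10), G_i = 10^(G_i,dB/10)
  Stage 1: F_1 = 10^(1.32/10) = 1.355, G_1 = 10^(10.7/10) = 11.75
  Stage 2: F_2 = 10^(5.74/10) = 3.750, G_2 = 10^(−4.20/10) = 0.3802
Friis cascade:
  F = 1.355 + (3.750 − 1)/11.75 = 1.589
NF = 10 log₁₀(1.589) = 2.01 dB

2.01 dB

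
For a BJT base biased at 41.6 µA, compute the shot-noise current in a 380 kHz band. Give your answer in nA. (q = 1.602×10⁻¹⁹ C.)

I_n = √(2qI·B)
2qI·B = 2 × 1.602×10⁻¹⁹ × 4.16×10⁻⁵ × 3.80×10⁵ = 5.06×10⁻¹⁸ A²
I_n = √(5.06×10⁻¹⁸) = 2.25×10⁻⁹ A = 2.25 nA

2.25 nA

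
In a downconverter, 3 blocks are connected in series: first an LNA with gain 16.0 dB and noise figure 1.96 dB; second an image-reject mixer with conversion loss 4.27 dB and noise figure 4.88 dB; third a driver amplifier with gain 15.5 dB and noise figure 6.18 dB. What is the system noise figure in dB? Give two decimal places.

Convert to linear (a loss of L dB is a gain of −L dB): F_i = 10^(NF_i/10), G_i = 10^(G_i,dB/10)
  Stage 1: F_1 = 10^(1.96/10) = 1.570, G_1 = 10^(16.0/10) = 39.81
  Stage 2: F_2 = 10^(4.88/10) = 3.076, G_2 = 10^(−4.27/10) = 0.3741
  Stage 3: F_3 = 10^(6.18/10) = 4.150, G_3 = 10^(15.5/10) = 35.48
Friis cascade:
  F = 1.570 + (3.076 − 1)/39.81 + (4.150 − 1)/14.89 = 1.834
NF = 10 log₁₀(1.834) = 2.63 dB

2.63 dB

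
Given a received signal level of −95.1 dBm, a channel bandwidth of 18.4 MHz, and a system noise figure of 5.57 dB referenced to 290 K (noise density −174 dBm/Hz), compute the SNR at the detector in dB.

0.7 dB

Noise floor: N = −174 + 10 log₁₀(B) + NF
10 log₁₀(1.84×10⁷) = 72.65 dB
N = −174 + 72.65 + 5.57 = −95.78 dBm
SNR = P_sig − N = −95.1 − (−95.78) = 0.68 dB → 0.7 dB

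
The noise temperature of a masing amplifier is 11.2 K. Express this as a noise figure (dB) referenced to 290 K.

0.165 dB

F = 1 + T_e/T₀ = 1 + 11.2/290 = 1.03862
NF = 10 log₁₀(1.03862) = 0.165 dB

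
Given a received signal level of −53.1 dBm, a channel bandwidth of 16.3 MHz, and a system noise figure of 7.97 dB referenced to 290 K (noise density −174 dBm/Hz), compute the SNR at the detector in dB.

Noise floor: N = −174 + 10 log₁₀(B) + NF
10 log₁₀(1.63×10⁷) = 72.12 dB
N = −174 + 72.12 + 7.97 = −93.91 dBm
SNR = P_sig − N = −53.1 − (−93.91) = 40.81 dB → 40.8 dB

40.8 dB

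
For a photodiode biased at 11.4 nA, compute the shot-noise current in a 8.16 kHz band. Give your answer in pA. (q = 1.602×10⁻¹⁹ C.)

I_n = √(2qI·B)
2qI·B = 2 × 1.602×10⁻¹⁹ × 1.14×10⁻⁸ × 8.16×10³ = 2.98×10⁻²³ A²
I_n = √(2.98×10⁻²³) = 5.46×10⁻¹² A = 5.46 pA

5.46 pA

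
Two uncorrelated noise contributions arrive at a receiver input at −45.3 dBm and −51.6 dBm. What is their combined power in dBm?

Convert to linear, add, convert back:
P₁ = 2.95×10⁻⁸ W, P₂ = 6.92×10⁻⁹ W
P_tot = 3.64×10⁻⁸ W → 10 log₁₀(P_tot / 10⁻³) = −44.4 dBm

−44.4 dBm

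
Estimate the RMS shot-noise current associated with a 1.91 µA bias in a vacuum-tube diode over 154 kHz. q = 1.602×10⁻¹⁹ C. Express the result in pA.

307 pA

I_n = √(2qI·B)
2qI·B = 2 × 1.602×10⁻¹⁹ × 1.91×10⁻⁶ × 1.54×10⁵ = 9.42×10⁻²⁰ A²
I_n = √(9.42×10⁻²⁰) = 3.07×10⁻¹⁰ A = 307 pA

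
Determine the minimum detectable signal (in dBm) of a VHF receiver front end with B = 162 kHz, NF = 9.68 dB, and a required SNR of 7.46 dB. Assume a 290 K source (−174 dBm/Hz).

Sensitivity = −174 + 10 log₁₀(B) + NF + SNR_min
= −174 + 52.1 + 9.68 + 7.46
= −104.76 dBm → −104.8 dBm

−104.8 dBm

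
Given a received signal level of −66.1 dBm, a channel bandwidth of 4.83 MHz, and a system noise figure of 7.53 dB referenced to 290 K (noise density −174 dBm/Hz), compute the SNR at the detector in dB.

Noise floor: N = −174 + 10 log₁₀(B) + NF
10 log₁₀(4.83×10⁶) = 66.84 dB
N = −174 + 66.84 + 7.53 = −99.63 dBm
SNR = P_sig − N = −66.1 − (−99.63) = 33.53 dB → 33.5 dB

33.5 dB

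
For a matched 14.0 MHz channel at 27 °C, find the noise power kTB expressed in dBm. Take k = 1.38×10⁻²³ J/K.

T = 27 °C + 273.15 = 300.15 K
P_n = kTB = 1.38×10⁻²³ × 300.15 × 1.40×10⁷ = 5.80×10⁻¹⁴ W
In dBm: 10 log₁₀(5.80×10⁻¹⁴ / 10⁻³) = −102.4 dBm

−102.4 dBm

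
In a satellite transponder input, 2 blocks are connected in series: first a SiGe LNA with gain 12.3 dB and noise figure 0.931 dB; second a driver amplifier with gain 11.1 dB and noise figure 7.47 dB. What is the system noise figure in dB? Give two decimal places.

1.79 dB

Convert to linear (a loss of L dB is a gain of −L dB): F_i = 10^(NF_i/10), G_i = 10^(G_i,dB/10)
  Stage 1: F_1 = 10^(0.931/10) = 1.239, G_1 = 10^(12.3/10) = 16.98
  Stage 2: F_2 = 10^(7.47/10) = 5.585, G_2 = 10^(11.1/10) = 12.88
Friis cascade:
  F = 1.239 + (5.585 − 1)/16.98 = 1.509
NF = 10 log₁₀(1.509) = 1.79 dB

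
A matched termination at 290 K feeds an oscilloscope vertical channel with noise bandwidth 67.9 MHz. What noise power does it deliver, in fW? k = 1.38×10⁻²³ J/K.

P_n = kTB = 1.38×10⁻²³ × 290 × 6.79×10⁷ = 2.72×10⁻¹³ W = 272 fW

272 fW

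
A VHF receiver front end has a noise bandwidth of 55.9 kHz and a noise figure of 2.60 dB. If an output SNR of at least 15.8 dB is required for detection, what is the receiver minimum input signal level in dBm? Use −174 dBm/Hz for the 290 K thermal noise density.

−108.1 dBm

Sensitivity = −174 + 10 log₁₀(B) + NF + SNR_min
= −174 + 47.47 + 2.60 + 15.8
= −108.13 dBm → −108.1 dBm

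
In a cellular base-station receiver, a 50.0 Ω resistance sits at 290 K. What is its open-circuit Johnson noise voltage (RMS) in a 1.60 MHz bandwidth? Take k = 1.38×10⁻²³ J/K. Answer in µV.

V_n = √(4kTRB)
4kTRB = 4 × 1.38×10⁻²³ × 290 × 5.00×10¹ × 1.60×10⁶ = 1.28×10⁻¹² V²
V_n = √(1.28×10⁻¹²) = 1.13×10⁻⁶ V = 1.13 µV

1.13 µV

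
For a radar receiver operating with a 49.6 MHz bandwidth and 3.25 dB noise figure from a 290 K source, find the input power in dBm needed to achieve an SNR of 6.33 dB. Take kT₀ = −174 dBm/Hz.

−87.5 dBm

Sensitivity = −174 + 10 log₁₀(B) + NF + SNR_min
= −174 + 76.95 + 3.25 + 6.33
= −87.47 dBm → −87.5 dBm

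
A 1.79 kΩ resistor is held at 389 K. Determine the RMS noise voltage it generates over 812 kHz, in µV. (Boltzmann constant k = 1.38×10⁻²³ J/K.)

5.59 µV

V_n = √(4kTRB)
4kTRB = 4 × 1.38×10⁻²³ × 389 × 1.79×10³ × 8.12×10⁵ = 3.12×10⁻¹¹ V²
V_n = √(3.12×10⁻¹¹) = 5.59×10⁻⁶ V = 5.59 µV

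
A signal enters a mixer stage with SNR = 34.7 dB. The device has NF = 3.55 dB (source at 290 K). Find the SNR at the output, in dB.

By definition F = SNR_in/SNR_out, so in dB: SNR_out = SNR_in − NF
SNR_out = 34.7 − 3.55 = 31.15 dB

31.15 dB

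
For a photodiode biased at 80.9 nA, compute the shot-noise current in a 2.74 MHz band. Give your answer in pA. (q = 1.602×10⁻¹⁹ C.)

266 pA

I_n = √(2qI·B)
2qI·B = 2 × 1.602×10⁻¹⁹ × 8.09×10⁻⁸ × 2.74×10⁶ = 7.10×10⁻²⁰ A²
I_n = √(7.10×10⁻²⁰) = 2.66×10⁻¹⁰ A = 266 pA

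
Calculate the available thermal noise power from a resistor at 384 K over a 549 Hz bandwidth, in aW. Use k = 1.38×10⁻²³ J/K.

P_n = kTB = 1.38×10⁻²³ × 384 × 5.49×10² = 2.91×10⁻¹⁸ W = 2.91 aW

2.91 aW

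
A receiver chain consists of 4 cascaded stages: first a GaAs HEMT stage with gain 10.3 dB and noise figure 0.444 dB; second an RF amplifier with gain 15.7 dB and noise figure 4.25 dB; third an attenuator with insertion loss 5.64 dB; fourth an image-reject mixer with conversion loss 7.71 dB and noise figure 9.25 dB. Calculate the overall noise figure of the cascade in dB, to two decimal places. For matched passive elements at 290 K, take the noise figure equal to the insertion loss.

Convert to linear (a loss of L dB is a gain of −L dB): F_i = 10^(NF_i/10), G_i = 10^(G_i,dB/10)
  Stage 1: F_1 = 10^(0.444/10) = 1.108, G_1 = 10^(10.3/10) = 10.72
  Stage 2: F_2 = 10^(4.25/10) = 2.661, G_2 = 10^(15.7/10) = 37.15
  Stage 3: F_3 = 10^(5.64/10) = 3.664, G_3 = 10^(−5.64/10) = 0.2729
  Stage 4: F_4 = 10^(9.25/10) = 8.414, G_4 = 10^(−7.71/10) = 0.1694
Friis cascade:
  F = 1.108 + (2.661 − 1)/10.72 + (3.664 − 1)/398.1 + (8.414 − 1)/108.6 = 1.338
NF = 10 log₁₀(1.338) = 1.26 dB

1.26 dB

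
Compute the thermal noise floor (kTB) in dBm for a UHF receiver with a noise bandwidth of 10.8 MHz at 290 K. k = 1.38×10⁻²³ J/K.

P_n = kTB = 1.38×10⁻²³ × 290 × 1.08×10⁷ = 4.32×10⁻¹⁴ W
In dBm: 10 log₁₀(4.32×10⁻¹⁴ / 10⁻³) = −103.6 dBm

−103.6 dBm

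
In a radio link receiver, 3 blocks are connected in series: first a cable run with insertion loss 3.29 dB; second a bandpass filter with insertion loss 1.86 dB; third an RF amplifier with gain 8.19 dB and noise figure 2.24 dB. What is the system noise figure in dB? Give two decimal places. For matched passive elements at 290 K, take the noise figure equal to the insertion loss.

7.39 dB

Convert to linear (a loss of L dB is a gain of −L dB): F_i = 10^(NF_i/10), G_i = 10^(G_i,dB/10)
  Stage 1: F_1 = 10^(3.29/10) = 2.133, G_1 = 10^(−3.29/10) = 0.4688
  Stage 2: F_2 = 10^(1.86/10) = 1.535, G_2 = 10^(−1.86/10) = 0.6516
  Stage 3: F_3 = 10^(2.24/10) = 1.675, G_3 = 10^(8.19/10) = 6.592
Friis cascade:
  F = 2.133 + (1.535 − 1)/0.4688 + (1.675 − 1)/0.3055 = 5.483
NF = 10 log₁₀(5.483) = 7.39 dB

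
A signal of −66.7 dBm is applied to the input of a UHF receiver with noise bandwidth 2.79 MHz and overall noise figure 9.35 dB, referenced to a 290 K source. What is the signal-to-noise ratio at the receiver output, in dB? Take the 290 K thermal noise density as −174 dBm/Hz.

Noise floor: N = −174 + 10 log₁₀(B) + NF
10 log₁₀(2.79×10⁶) = 64.46 dB
N = −174 + 64.46 + 9.35 = −100.19 dBm
SNR = P_sig − N = −66.7 − (−100.19) = 33.49 dB → 33.5 dB

33.5 dB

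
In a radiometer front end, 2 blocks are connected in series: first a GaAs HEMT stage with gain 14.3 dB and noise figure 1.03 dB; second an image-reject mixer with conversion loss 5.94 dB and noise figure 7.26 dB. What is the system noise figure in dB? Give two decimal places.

Convert to linear (a loss of L dB is a gain of −L dB): F_i = 10^(NF_i/10), G_i = 10^(G_i,dB/10)
  Stage 1: F_1 = 10^(1.03/10) = 1.268, G_1 = 10^(14.3/10) = 26.92
  Stage 2: F_2 = 10^(7.26/10) = 5.321, G_2 = 10^(−5.94/10) = 0.2547
Friis cascade:
  F = 1.268 + (5.321 − 1)/26.92 = 1.428
NF = 10 log₁₀(1.428) = 1.55 dB

1.55 dB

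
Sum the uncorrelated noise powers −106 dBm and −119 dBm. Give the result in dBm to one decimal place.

−105.8 dBm

Convert to linear, add, convert back:
P₁ = 2.51×10⁻¹⁴ W, P₂ = 1.26×10⁻¹⁵ W
P_tot = 2.64×10⁻¹⁴ W → 10 log₁₀(P_tot / 10⁻³) = −105.8 dBm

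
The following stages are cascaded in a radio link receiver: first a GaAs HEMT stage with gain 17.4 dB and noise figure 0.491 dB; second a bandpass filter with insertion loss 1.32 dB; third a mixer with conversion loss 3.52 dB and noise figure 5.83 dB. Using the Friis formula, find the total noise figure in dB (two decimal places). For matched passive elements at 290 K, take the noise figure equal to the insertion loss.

0.78 dB

Convert to linear (a loss of L dB is a gain of −L dB): F_i = 10^(NF_i/10), G_i = 10^(G_i,dB/10)
  Stage 1: F_1 = 10^(0.491/10) = 1.120, G_1 = 10^(17.4/10) = 54.95
  Stage 2: F_2 = 10^(1.32/10) = 1.355, G_2 = 10^(−1.32/10) = 0.7379
  Stage 3: F_3 = 10^(5.83/10) = 3.828, G_3 = 10^(−3.52/10) = 0.4446
Friis cascade:
  F = 1.120 + (1.355 − 1)/54.95 + (3.828 − 1)/40.55 = 1.196
NF = 10 log₁₀(1.196) = 0.78 dB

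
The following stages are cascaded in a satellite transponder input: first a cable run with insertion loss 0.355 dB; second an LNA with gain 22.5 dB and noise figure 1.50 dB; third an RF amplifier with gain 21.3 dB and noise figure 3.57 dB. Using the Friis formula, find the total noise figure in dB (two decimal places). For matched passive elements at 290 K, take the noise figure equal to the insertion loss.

1.88 dB

Convert to linear (a loss of L dB is a gain of −L dB): F_i = 10^(NF_i/10), G_i = 10^(G_i,dB/10)
  Stage 1: F_1 = 10^(0.355/10) = 1.085, G_1 = 10^(−0.355/10) = 0.9215
  Stage 2: F_2 = 10^(1.50/10) = 1.413, G_2 = 10^(22.5/10) = 177.8
  Stage 3: F_3 = 10^(3.57/10) = 2.275, G_3 = 10^(21.3/10) = 134.9
Friis cascade:
  F = 1.085 + (1.413 − 1)/0.9215 + (2.275 − 1)/163.9 = 1.541
NF = 10 log₁₀(1.541) = 1.88 dB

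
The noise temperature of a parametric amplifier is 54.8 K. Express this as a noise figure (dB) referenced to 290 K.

0.752 dB

F = 1 + T_e/T₀ = 1 + 54.8/290 = 1.18897
NF = 10 log₁₀(1.18897) = 0.752 dB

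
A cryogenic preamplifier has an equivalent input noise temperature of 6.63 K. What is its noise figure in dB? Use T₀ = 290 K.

0.098 dB

F = 1 + T_e/T₀ = 1 + 6.63/290 = 1.02286
NF = 10 log₁₀(1.02286) = 0.098 dB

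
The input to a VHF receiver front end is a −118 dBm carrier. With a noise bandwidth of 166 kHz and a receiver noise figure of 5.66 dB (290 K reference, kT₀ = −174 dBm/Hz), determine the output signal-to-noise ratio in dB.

Noise floor: N = −174 + 10 log₁₀(B) + NF
10 log₁₀(1.66×10⁵) = 52.2 dB
N = −174 + 52.2 + 5.66 = −116.14 dBm
SNR = P_sig − N = −118 − (−116.14) = −1.86 dB → −1.9 dB

−1.9 dB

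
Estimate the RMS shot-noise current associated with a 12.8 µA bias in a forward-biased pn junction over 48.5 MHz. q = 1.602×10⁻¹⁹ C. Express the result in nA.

I_n = √(2qI·B)
2qI·B = 2 × 1.602×10⁻¹⁹ × 1.28×10⁻⁵ × 4.85×10⁷ = 1.99×10⁻¹⁶ A²
I_n = √(1.99×10⁻¹⁶) = 1.41×10⁻⁸ A = 14.1 nA

14.1 nA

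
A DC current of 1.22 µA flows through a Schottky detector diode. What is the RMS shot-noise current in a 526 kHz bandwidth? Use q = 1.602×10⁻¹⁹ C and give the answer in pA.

453 pA

I_n = √(2qI·B)
2qI·B = 2 × 1.602×10⁻¹⁹ × 1.22×10⁻⁶ × 5.26×10⁵ = 2.06×10⁻¹⁹ A²
I_n = √(2.06×10⁻¹⁹) = 4.53×10⁻¹⁰ A = 453 pA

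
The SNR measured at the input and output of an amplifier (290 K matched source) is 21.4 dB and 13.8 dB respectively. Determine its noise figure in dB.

7.6 dB

NF (dB) = SNR_in(dB) − SNR_out(dB) when the source is at T₀
NF = 21.4 − 13.8 = 7.6 dB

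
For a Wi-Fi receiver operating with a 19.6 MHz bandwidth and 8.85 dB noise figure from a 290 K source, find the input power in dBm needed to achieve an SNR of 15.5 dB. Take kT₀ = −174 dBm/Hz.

Sensitivity = −174 + 10 log₁₀(B) + NF + SNR_min
= −174 + 72.92 + 8.85 + 15.5
= −76.73 dBm → −76.7 dBm

−76.7 dBm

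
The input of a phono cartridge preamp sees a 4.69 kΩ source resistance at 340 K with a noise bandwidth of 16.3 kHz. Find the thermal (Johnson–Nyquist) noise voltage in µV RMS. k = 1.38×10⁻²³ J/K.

V_n = √(4kTRB)
4kTRB = 4 × 1.38×10⁻²³ × 340 × 4.69×10³ × 1.63×10⁴ = 1.43×10⁻¹² V²
V_n = √(1.43×10⁻¹²) = 1.20×10⁻⁶ V = 1.20 µV

1.20 µV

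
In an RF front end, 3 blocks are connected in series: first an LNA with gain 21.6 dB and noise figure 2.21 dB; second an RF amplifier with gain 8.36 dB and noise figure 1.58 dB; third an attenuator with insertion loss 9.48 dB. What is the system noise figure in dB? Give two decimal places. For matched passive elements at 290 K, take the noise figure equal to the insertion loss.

Convert to linear (a loss of L dB is a gain of −L dB): F_i = 10^(NF_i/10), G_i = 10^(G_i,dB/10)
  Stage 1: F_1 = 10^(2.21/10) = 1.663, G_1 = 10^(21.6/10) = 144.5
  Stage 2: F_2 = 10^(1.58/10) = 1.439, G_2 = 10^(8.36/10) = 6.855
  Stage 3: F_3 = 10^(9.48/10) = 8.872, G_3 = 10^(−9.48/10) = 0.1127
Friis cascade:
  F = 1.663 + (1.439 − 1)/144.5 + (8.872 − 1)/990.8 = 1.674
NF = 10 log₁₀(1.674) = 2.24 dB

2.24 dB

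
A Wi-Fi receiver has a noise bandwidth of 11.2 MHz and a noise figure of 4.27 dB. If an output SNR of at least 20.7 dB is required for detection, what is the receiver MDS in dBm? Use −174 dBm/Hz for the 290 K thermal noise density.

−78.5 dBm

Sensitivity = −174 + 10 log₁₀(B) + NF + SNR_min
= −174 + 70.49 + 4.27 + 20.7
= −78.54 dBm → −78.5 dBm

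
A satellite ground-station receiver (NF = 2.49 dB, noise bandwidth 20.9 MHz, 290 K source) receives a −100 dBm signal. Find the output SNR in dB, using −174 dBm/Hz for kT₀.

−1.7 dB

Noise floor: N = −174 + 10 log₁₀(B) + NF
10 log₁₀(2.09×10⁷) = 73.2 dB
N = −174 + 73.2 + 2.49 = −98.31 dBm
SNR = P_sig − N = −100 − (−98.31) = −1.69 dB → −1.7 dB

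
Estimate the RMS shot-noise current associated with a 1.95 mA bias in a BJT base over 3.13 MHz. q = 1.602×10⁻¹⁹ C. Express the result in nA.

44.2 nA

I_n = √(2qI·B)
2qI·B = 2 × 1.602×10⁻¹⁹ × 1.95×10⁻³ × 3.13×10⁶ = 1.96×10⁻¹⁵ A²
I_n = √(1.96×10⁻¹⁵) = 4.42×10⁻⁸ A = 44.2 nA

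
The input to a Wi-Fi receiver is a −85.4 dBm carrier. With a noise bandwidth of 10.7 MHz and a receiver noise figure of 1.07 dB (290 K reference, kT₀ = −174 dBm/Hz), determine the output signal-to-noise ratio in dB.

Noise floor: N = −174 + 10 log₁₀(B) + NF
10 log₁₀(1.07×10⁷) = 70.29 dB
N = −174 + 70.29 + 1.07 = −102.64 dBm
SNR = P_sig − N = −85.4 − (−102.64) = 17.24 dB → 17.2 dB

17.2 dB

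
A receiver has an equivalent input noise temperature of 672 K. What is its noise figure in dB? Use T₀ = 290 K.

F = 1 + T_e/T₀ = 1 + 672/290 = 3.31724
NF = 10 log₁₀(3.31724) = 5.21 dB

5.21 dB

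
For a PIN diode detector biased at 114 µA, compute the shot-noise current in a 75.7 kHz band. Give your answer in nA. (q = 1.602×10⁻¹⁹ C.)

I_n = √(2qI·B)
2qI·B = 2 × 1.602×10⁻¹⁹ × 1.14×10⁻⁴ × 7.57×10⁴ = 2.76×10⁻¹⁸ A²
I_n = √(2.76×10⁻¹⁸) = 1.66×10⁻⁹ A = 1.66 nA

1.66 nA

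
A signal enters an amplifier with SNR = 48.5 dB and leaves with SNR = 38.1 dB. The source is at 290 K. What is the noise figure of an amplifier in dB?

10.4 dB

NF (dB) = SNR_in(dB) − SNR_out(dB) when the source is at T₀
NF = 48.5 − 38.1 = 10.4 dB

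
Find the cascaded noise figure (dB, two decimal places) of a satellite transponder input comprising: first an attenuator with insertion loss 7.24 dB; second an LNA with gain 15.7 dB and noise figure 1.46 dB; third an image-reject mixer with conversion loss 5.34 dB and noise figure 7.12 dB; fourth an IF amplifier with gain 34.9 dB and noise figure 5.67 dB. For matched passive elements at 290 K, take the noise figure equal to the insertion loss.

Convert to linear (a loss of L dB is a gain of −L dB): F_i = 10^(NF_i/10), G_i = 10^(G_i,dB/10)
  Stage 1: F_1 = 10^(7.24/10) = 5.297, G_1 = 10^(−7.24/10) = 0.1888
  Stage 2: F_2 = 10^(1.46/10) = 1.400, G_2 = 10^(15.7/10) = 37.15
  Stage 3: F_3 = 10^(7.12/10) = 5.152, G_3 = 10^(−5.34/10) = 0.2924
  Stage 4: F_4 = 10^(5.67/10) = 3.690, G_4 = 10^(34.9/10) = 3090
Friis cascade:
  F = 5.297 + (1.400 − 1)/0.1888 + (5.152 − 1)/7.015 + (3.690 − 1)/2.051 = 9.316
NF = 10 log₁₀(9.316) = 9.69 dB

9.69 dB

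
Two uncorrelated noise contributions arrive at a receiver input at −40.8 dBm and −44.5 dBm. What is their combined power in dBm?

Convert to linear, add, convert back:
P₁ = 8.32×10⁻⁸ W, P₂ = 3.55×10⁻⁸ W
P_tot = 1.19×10⁻⁷ W → 10 log₁₀(P_tot / 10⁻³) = −39.3 dBm

−39.3 dBm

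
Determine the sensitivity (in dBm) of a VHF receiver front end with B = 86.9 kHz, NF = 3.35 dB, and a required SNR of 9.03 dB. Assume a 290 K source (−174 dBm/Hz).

−112.2 dBm

Sensitivity = −174 + 10 log₁₀(B) + NF + SNR_min
= −174 + 49.39 + 3.35 + 9.03
= −112.23 dBm → −112.2 dBm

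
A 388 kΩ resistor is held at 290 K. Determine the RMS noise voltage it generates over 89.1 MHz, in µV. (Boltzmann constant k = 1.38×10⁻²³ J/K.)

V_n = √(4kTRB)
4kTRB = 4 × 1.38×10⁻²³ × 290 × 3.88×10⁵ × 8.91×10⁷ = 5.53×10⁻⁷ V²
V_n = √(5.53×10⁻⁷) = 7.44×10⁻⁴ V = 744 µV

744 µV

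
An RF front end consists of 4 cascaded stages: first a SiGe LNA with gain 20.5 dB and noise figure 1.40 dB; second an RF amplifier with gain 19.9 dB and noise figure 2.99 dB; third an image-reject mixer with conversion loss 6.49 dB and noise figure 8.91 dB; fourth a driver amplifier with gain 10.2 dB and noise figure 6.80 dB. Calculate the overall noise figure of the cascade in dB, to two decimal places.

1.43 dB

Convert to linear (a loss of L dB is a gain of −L dB): F_i = 10^(NF_i/10), G_i = 10^(G_i,dB/10)
  Stage 1: F_1 = 10^(1.40/10) = 1.380, G_1 = 10^(20.5/10) = 112.2
  Stage 2: F_2 = 10^(2.99/10) = 1.991, G_2 = 10^(19.9/10) = 97.72
  Stage 3: F_3 = 10^(8.91/10) = 7.780, G_3 = 10^(−6.49/10) = 0.2244
  Stage 4: F_4 = 10^(6.80/10) = 4.786, G_4 = 10^(10.2/10) = 10.47
Friis cascade:
  F = 1.380 + (1.991 − 1)/112.2 + (7.780 − 1)/1.096×10⁴ + (4.786 − 1)/2460 = 1.391
NF = 10 log₁₀(1.391) = 1.43 dB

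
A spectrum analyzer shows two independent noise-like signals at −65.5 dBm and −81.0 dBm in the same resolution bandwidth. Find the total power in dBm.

Convert to linear, add, convert back:
P₁ = 2.82×10⁻¹⁰ W, P₂ = 7.94×10⁻¹² W
P_tot = 2.90×10⁻¹⁰ W → 10 log₁₀(P_tot / 10⁻³) = −65.4 dBm

−65.4 dBm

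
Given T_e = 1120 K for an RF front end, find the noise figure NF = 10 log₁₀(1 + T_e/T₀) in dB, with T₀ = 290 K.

F = 1 + T_e/T₀ = 1 + 1120/290 = 4.86207
NF = 10 log₁₀(4.86207) = 6.87 dB

6.87 dB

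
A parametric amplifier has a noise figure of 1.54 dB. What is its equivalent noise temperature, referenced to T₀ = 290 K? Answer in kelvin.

F = 10^(1.54/10) = 1.42561
T_e = (F − 1)·T₀ = (1.42561 − 1) × 290 = 123 K

123 K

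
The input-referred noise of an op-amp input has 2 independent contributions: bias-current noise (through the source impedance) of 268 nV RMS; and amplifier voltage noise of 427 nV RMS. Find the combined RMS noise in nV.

Uncorrelated sources add in power (mean-square): V_tot = √(ΣV_i²)
V_tot = √[(2.68×10⁻⁷)² + (4.27×10⁻⁷)²] = 5.04×10⁻⁷ V = 504 nV

504 nV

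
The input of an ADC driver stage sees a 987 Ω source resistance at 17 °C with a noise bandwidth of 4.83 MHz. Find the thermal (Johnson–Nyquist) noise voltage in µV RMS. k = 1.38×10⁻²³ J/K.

8.74 µV

T = 17 °C + 273.15 = 290.15 K
V_n = √(4kTRB)
4kTRB = 4 × 1.38×10⁻²³ × 290.15 × 9.87×10² × 4.83×10⁶ = 7.64×10⁻¹¹ V²
V_n = √(7.64×10⁻¹¹) = 8.74×10⁻⁶ V = 8.74 µV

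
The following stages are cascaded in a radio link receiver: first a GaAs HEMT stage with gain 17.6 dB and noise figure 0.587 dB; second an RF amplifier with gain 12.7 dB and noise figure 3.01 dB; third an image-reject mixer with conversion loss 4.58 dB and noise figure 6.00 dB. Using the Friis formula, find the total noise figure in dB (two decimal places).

0.66 dB

Convert to linear (a loss of L dB is a gain of −L dB): F_i = 10^(NF_i/10), G_i = 10^(G_i,dB/10)
  Stage 1: F_1 = 10^(0.587/10) = 1.145, G_1 = 10^(17.6/10) = 57.54
  Stage 2: F_2 = 10^(3.01/10) = 2.000, G_2 = 10^(12.7/10) = 18.62
  Stage 3: F_3 = 10^(6.00/10) = 3.981, G_3 = 10^(−4.58/10) = 0.3483
Friis cascade:
  F = 1.145 + (2.000 − 1)/57.54 + (3.981 − 1)/1072 = 1.165
NF = 10 log₁₀(1.165) = 0.66 dB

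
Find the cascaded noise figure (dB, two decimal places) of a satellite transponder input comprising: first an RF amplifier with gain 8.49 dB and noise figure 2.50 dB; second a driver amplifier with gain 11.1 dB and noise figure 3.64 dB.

Convert to linear (a loss of L dB is a gain of −L dB): F_i = 10^(NF_i/10), G_i = 10^(G_i,dB/10)
  Stage 1: F_1 = 10^(2.50/10) = 1.778, G_1 = 10^(8.49/10) = 7.063
  Stage 2: F_2 = 10^(3.64/10) = 2.312, G_2 = 10^(11.1/10) = 12.88
Friis cascade:
  F = 1.778 + (2.312 − 1)/7.063 = 1.964
NF = 10 log₁₀(1.964) = 2.93 dB

2.93 dB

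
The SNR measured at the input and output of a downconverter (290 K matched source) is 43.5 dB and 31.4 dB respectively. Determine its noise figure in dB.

12.1 dB

NF (dB) = SNR_in(dB) − SNR_out(dB) when the source is at T₀
NF = 43.5 − 31.4 = 12.1 dB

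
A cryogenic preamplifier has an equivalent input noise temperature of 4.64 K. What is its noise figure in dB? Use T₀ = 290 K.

F = 1 + T_e/T₀ = 1 + 4.64/290 = 1.016
NF = 10 log₁₀(1.016) = 0.069 dB

0.069 dB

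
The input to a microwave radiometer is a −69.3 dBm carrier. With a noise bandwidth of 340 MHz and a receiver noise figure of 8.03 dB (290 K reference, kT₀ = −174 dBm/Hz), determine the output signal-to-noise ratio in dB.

Noise floor: N = −174 + 10 log₁₀(B) + NF
10 log₁₀(3.40×10⁸) = 85.31 dB
N = −174 + 85.31 + 8.03 = −80.66 dBm
SNR = P_sig − N = −69.3 − (−80.66) = 11.36 dB → 11.4 dB

11.4 dB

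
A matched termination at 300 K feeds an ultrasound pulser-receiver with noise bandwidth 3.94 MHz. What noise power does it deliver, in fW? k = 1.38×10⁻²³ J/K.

P_n = kTB = 1.38×10⁻²³ × 300 × 3.94×10⁶ = 1.63×10⁻¹⁴ W = 16.3 fW

16.3 fW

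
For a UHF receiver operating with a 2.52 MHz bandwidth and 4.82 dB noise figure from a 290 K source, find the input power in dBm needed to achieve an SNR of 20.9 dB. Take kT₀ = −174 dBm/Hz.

−84.3 dBm

Sensitivity = −174 + 10 log₁₀(B) + NF + SNR_min
= −174 + 64.01 + 4.82 + 20.9
= −84.27 dBm → −84.3 dBm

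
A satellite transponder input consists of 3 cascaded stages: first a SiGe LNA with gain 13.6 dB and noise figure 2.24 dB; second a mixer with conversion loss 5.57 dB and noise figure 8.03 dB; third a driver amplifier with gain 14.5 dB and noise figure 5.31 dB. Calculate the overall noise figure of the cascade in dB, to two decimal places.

3.59 dB

Convert to linear (a loss of L dB is a gain of −L dB): F_i = 10^(NF_i/10), G_i = 10^(G_i,dB/10)
  Stage 1: F_1 = 10^(2.24/10) = 1.675, G_1 = 10^(13.6/10) = 22.91
  Stage 2: F_2 = 10^(8.03/10) = 6.353, G_2 = 10^(−5.57/10) = 0.2773
  Stage 3: F_3 = 10^(5.31/10) = 3.396, G_3 = 10^(14.5/10) = 28.18
Friis cascade:
  F = 1.675 + (6.353 − 1)/22.91 + (3.396 − 1)/6.353 = 2.286
NF = 10 log₁₀(2.286) = 3.59 dB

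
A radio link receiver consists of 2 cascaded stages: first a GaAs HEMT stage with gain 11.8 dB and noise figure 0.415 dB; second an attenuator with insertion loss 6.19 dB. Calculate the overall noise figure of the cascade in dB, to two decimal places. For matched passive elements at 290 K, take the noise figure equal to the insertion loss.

1.17 dB

Convert to linear (a loss of L dB is a gain of −L dB): F_i = 10^(NF_i/10), G_i = 10^(G_i,dB/10)
  Stage 1: F_1 = 10^(0.415/10) = 1.100, G_1 = 10^(11.8/10) = 15.14
  Stage 2: F_2 = 10^(6.19/10) = 4.159, G_2 = 10^(−6.19/10) = 0.2404
Friis cascade:
  F = 1.100 + (4.159 − 1)/15.14 = 1.309
NF = 10 log₁₀(1.309) = 1.17 dB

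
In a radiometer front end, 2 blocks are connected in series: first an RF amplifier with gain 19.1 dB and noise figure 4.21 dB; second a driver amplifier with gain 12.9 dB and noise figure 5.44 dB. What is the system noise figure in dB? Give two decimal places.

4.26 dB

Convert to linear (a loss of L dB is a gain of −L dB): F_i = 10^(NF_i/10), G_i = 10^(G_i,dB/10)
  Stage 1: F_1 = 10^(4.21/10) = 2.636, G_1 = 10^(19.1/10) = 81.28
  Stage 2: F_2 = 10^(5.44/10) = 3.499, G_2 = 10^(12.9/10) = 19.50
Friis cascade:
  F = 2.636 + (3.499 − 1)/81.28 = 2.667
NF = 10 log₁₀(2.667) = 4.26 dB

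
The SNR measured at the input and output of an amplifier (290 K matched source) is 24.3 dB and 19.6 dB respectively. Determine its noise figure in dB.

NF (dB) = SNR_in(dB) − SNR_out(dB) when the source is at T₀
NF = 24.3 − 19.6 = 4.7 dB

4.7 dB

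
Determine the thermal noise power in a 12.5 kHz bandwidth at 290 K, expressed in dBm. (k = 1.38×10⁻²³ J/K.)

P_n = kTB = 1.38×10⁻²³ × 290 × 1.25×10⁴ = 5.00×10⁻¹⁷ W
In dBm: 10 log₁₀(5.00×10⁻¹⁷ / 10⁻³) = −133.0 dBm

−133.0 dBm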